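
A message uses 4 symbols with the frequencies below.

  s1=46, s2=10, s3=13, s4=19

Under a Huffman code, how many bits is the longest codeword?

3

Merge the two lowest-weight nodes at each step:
combine s2(10), s3(13) → 23
combine s4(19), 23 → 42
combine 42, s1(46) → 88
The rarest symbols sit at the bottom; the longest codeword is 3 bits.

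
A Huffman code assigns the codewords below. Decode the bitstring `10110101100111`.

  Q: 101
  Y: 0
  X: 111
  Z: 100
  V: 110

QQYVYX

Read left to right; each codeword is recognised as soon as it completes (prefix code):
  101→Q | 101→Q | 0→Y | 110→V | 0→Y | 111→X
Decoded message: QQYVYX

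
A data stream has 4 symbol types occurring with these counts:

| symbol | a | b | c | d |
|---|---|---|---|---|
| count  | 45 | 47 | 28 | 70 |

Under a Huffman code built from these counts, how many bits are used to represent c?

2

Huffman merges, smallest pair first:
combine c(28), a(45) → 73
combine b(47), d(70) → 117
combine 73, 117 → 190
The subtree containing c is merged 2 times, so code length = 2.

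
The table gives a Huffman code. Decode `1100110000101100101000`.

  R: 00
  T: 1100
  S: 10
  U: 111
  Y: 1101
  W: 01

Read left to right; each codeword is recognised as soon as it completes (prefix code):
  1100→T | 1100→T | 00→R | 10→S | 1100→T | 10→S | 10→S | 00→R
Decoded message: TTRSTSSR

TTRSTSSR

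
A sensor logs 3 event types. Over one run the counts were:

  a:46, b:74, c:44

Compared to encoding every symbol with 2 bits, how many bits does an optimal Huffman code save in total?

Fixed-length: 2 bits × 164 symbols = 328 bits.
Huffman merges:
c(44) + a(46) → 90
b(74) + 90 → 164
Huffman total = 90 + 164 = 254 bits.
Saving = 328 − 254 = 74 bits.

74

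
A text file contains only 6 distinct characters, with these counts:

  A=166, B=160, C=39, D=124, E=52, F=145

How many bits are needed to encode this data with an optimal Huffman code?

1678

Build the Huffman tree bottom-up:
C(39) + E(52) → 91
91 + D(124) → 215
F(145) + B(160) → 305
A(166) + 215 → 381
305 + 381 → 686
Total encoded bits = sum of merged weights = 91 + 215 + 305 + 381 + 686 = 1678.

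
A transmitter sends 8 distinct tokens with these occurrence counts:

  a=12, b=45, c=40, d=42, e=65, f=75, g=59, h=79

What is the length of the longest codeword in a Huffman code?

4

Merge the two lowest-weight nodes at each step:
merge a(12) and c(40): 52
merge d(42) and b(45): 87
merge 52 and g(59): 111
merge e(65) and f(75): 140
merge h(79) and 87: 166
merge 111 and 140: 251
merge 166 and 251: 417
The rarest symbols sit at the bottom; the longest codeword is 4 bits.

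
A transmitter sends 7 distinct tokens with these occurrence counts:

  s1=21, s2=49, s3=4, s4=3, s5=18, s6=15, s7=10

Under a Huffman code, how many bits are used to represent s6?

3

Repeatedly merge the two smallest:
combine s4(3), s3(4) → 7
combine 7, s7(10) → 17
combine s6(15), 17 → 32
combine s5(18), s1(21) → 39
combine 32, 39 → 71
combine s2(49), 71 → 120
s6's leaf is at depth 3, giving a 3-bit codeword.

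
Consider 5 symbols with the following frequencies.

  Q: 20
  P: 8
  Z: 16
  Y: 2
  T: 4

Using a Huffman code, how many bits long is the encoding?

Merge the two smallest weights repeatedly:
merge Y(2) and T(4): 6
merge 6 and P(8): 14
merge 14 and Z(16): 30
merge Q(20) and 30: 50
The encoded length is the sum of every internal node's weight: 6 + 14 + 30 + 50 = 100 bits.

100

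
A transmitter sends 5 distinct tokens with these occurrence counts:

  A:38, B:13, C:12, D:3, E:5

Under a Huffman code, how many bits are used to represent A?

Build the tree from the bottom:
D(3) + E(5) → 8
8 + C(12) → 20
B(13) + 20 → 33
33 + A(38) → 71
A sits one level below the root: a 1-bit codeword.

1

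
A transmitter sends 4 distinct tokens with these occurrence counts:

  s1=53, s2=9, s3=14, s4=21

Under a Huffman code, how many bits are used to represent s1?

Huffman merges, smallest pair first:
merge s2(9) and s3(14): 23
merge s4(21) and 23: 44
merge 44 and s1(53): 97
s1 is a child of the root — depth 1, so its codeword is a single bit.

1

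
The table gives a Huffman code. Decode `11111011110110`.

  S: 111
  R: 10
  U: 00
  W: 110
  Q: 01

SWSRW

Read left to right; each codeword is recognised as soon as it completes (prefix code):
  111→S | 110→W | 111→S | 10→R | 110→W
Decoded message: SWSRW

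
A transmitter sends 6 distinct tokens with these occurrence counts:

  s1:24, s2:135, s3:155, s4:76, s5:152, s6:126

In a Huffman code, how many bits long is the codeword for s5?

Huffman merges, smallest pair first:
s1(24) + s4(76) → 100
100 + s6(126) → 226
s2(135) + s5(152) → 287
s3(155) + 226 → 381
287 + 381 → 668
s5's leaf is at depth 2, giving a 2-bit codeword.

2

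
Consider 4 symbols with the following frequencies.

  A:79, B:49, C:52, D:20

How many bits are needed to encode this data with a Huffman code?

Merge the two smallest weights repeatedly:
combine D(20), B(49) → 69
combine C(52), 69 → 121
combine A(79), 121 → 200
The encoded length is the sum of every internal node's weight: 69 + 121 + 200 = 390 bits.

390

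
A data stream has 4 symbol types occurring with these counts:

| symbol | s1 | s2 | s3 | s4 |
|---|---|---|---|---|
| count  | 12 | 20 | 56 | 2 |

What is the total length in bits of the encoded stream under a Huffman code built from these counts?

138

Build the Huffman tree bottom-up:
s4(2) + s1(12) → 14
14 + s2(20) → 34
34 + s3(56) → 90
Each symbol's bit-cost is frequency × depth; summing gives 138 bits (equivalently 14 + 34 + 90).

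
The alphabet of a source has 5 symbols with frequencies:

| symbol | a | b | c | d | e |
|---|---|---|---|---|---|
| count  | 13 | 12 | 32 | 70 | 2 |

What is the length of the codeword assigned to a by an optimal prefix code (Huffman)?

3

Build the tree from the bottom:
merge e(2) and b(12): 14
merge a(13) and 14: 27
merge 27 and c(32): 59
merge 59 and d(70): 129
a's leaf is at depth 3, giving a 3-bit codeword.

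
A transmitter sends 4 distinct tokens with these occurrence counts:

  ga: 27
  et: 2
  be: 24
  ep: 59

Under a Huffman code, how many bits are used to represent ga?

Huffman merges, smallest pair first:
merge et(2) and be(24): 26
merge 26 and ga(27): 53
merge 53 and ep(59): 112
The subtree containing ga is merged 2 times, so code length = 2.

2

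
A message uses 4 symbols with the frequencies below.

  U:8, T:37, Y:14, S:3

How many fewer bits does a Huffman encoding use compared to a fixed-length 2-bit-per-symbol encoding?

26

Fixed-length: 2 bits × 62 symbols = 124 bits.
Huffman merges:
S(3) + U(8) → 11
11 + Y(14) → 25
25 + T(37) → 62
Huffman total = 11 + 25 + 62 = 98 bits.
Saving = 124 − 98 = 26 bits.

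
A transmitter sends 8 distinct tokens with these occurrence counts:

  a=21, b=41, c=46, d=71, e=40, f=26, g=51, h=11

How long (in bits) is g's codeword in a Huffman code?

Huffman merges, smallest pair first:
merge h(11) and a(21): 32
merge f(26) and 32: 58
merge e(40) and b(41): 81
merge c(46) and g(51): 97
merge 58 and d(71): 129
merge 81 and 97: 178
merge 129 and 178: 307
g's leaf is at depth 3, giving a 3-bit codeword.

3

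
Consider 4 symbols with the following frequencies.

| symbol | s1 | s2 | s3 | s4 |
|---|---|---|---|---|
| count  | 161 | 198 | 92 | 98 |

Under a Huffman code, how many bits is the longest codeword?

3

Merge the two lowest-weight nodes at each step:
merge s3(92) and s4(98): 190
merge s1(161) and 190: 351
merge s2(198) and 351: 549
The rarest symbols sit at the bottom; the longest codeword is 3 bits.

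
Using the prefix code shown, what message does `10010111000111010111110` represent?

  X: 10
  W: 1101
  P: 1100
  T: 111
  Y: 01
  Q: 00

XYYPYWYTX

Read left to right; each codeword is recognised as soon as it completes (prefix code):
  10→X | 01→Y | 01→Y | 1100→P | 01→Y | 1101→W | 01→Y | 111→T | 10→X
Decoded message: XYYPYWYTX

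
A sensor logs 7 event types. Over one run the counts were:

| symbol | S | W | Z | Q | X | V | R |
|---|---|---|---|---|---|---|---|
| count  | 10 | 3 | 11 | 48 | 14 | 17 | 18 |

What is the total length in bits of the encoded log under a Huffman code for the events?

Merge the two smallest weights repeatedly:
W(3) + S(10) → 13
Z(11) + 13 → 24
X(14) + V(17) → 31
R(18) + 24 → 42
31 + 42 → 73
Q(48) + 73 → 121
The encoded length is the sum of every internal node's weight: 13 + 24 + 31 + 42 + 73 + 121 = 304 bits.

304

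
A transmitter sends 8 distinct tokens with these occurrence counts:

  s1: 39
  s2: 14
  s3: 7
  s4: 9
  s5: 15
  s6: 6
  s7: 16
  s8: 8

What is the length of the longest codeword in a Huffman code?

Merge the two lowest-weight nodes at each step:
combine s6(6), s3(7) → 13
combine s8(8), s4(9) → 17
combine 13, s2(14) → 27
combine s5(15), s7(16) → 31
combine 17, 27 → 44
combine 31, s1(39) → 70
combine 44, 70 → 114
Maximum depth reached is 4.

4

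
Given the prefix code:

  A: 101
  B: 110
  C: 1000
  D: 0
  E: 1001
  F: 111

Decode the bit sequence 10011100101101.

EBDAA

Read left to right; each codeword is recognised as soon as it completes (prefix code):
  1001→E | 110→B | 0→D | 101→A | 101→A
Decoded message: EBDAA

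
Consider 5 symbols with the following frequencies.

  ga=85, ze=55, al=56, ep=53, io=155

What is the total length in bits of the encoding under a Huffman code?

902

Greedily combine the two least-frequent nodes:
merge ep(53) and ze(55): 108
merge al(56) and ga(85): 141
merge 108 and 141: 249
merge io(155) and 249: 404
Each symbol's bit-cost is frequency × depth; summing gives 902 bits (equivalently 108 + 141 + 249 + 404).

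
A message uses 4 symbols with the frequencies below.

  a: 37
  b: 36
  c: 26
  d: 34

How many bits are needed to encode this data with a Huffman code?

266

Merge the two smallest weights repeatedly:
merge c(26) and d(34): 60
merge b(36) and a(37): 73
merge 60 and 73: 133
Total encoded bits = sum of merged weights = 60 + 73 + 133 = 266.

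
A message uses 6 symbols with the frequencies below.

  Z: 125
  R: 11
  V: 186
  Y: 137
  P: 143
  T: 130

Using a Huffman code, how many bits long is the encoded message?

Merge the two smallest weights repeatedly:
R(11) + Z(125) → 136
T(130) + 136 → 266
Y(137) + P(143) → 280
V(186) + 266 → 452
280 + 452 → 732
The encoded length is the sum of every internal node's weight: 136 + 266 + 280 + 452 + 732 = 1866 bits.

1866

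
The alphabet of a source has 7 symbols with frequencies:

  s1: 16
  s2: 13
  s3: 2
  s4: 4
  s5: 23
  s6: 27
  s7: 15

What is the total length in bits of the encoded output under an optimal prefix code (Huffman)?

Merge the two smallest weights repeatedly:
s3(2) + s4(4) → 6
6 + s2(13) → 19
s7(15) + s1(16) → 31
19 + s5(23) → 42
s6(27) + 31 → 58
42 + 58 → 100
Total encoded bits = sum of merged weights = 6 + 19 + 31 + 42 + 58 + 100 = 256.

256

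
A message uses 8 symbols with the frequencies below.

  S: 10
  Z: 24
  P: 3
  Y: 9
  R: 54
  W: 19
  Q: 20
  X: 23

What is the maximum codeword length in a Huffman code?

Merge the two lowest-weight nodes at each step:
merge P(3) and Y(9): 12
merge S(10) and 12: 22
merge W(19) and Q(20): 39
merge 22 and X(23): 45
merge Z(24) and 39: 63
merge 45 and R(54): 99
merge 63 and 99: 162
The rarest symbols sit at the bottom; the longest codeword is 5 bits.

5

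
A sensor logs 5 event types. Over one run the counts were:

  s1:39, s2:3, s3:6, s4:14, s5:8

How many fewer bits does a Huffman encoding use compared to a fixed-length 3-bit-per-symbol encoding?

Fixed-length: 3 bits × 70 symbols = 210 bits.
Huffman merges:
s2(3) + s3(6) → 9
s5(8) + 9 → 17
s4(14) + 17 → 31
31 + s1(39) → 70
Huffman total = 9 + 17 + 31 + 70 = 127 bits.
Saving = 210 − 127 = 83 bits.

83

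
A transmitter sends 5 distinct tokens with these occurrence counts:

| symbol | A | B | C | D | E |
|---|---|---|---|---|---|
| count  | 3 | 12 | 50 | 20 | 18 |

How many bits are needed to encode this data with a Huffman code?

Merge the two smallest weights repeatedly:
A(3) + B(12) → 15
15 + E(18) → 33
D(20) + 33 → 53
C(50) + 53 → 103
Total encoded bits = sum of merged weights = 15 + 33 + 53 + 103 = 204.

204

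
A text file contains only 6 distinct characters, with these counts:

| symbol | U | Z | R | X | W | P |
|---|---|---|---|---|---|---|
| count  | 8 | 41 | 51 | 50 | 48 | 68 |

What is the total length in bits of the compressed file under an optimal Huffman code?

678

Greedily combine the two least-frequent nodes:
combine U(8), Z(41) → 49
combine W(48), 49 → 97
combine X(50), R(51) → 101
combine P(68), 97 → 165
combine 101, 165 → 266
Each symbol's bit-cost is frequency × depth; summing gives 678 bits (equivalently 49 + 97 + 101 + 165 + 266).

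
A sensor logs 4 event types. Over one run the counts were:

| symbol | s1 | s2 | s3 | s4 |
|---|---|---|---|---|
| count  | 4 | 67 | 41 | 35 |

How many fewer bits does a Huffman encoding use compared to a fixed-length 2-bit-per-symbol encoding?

Fixed-length: 2 bits × 147 symbols = 294 bits.
Huffman merges:
merge s1(4) and s4(35): 39
merge 39 and s3(41): 80
merge s2(67) and 80: 147
Huffman total = 39 + 80 + 147 = 266 bits.
Saving = 294 − 266 = 28 bits.

28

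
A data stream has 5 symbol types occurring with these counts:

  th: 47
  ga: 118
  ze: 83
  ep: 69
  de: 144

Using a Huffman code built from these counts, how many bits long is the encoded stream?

Merge the two smallest weights repeatedly:
merge th(47) and ep(69): 116
merge ze(83) and 116: 199
merge ga(118) and de(144): 262
merge 199 and 262: 461
Total encoded bits = sum of merged weights = 116 + 199 + 262 + 461 = 1038.

1038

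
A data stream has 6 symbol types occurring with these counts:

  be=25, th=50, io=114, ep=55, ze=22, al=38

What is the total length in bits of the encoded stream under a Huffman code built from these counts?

Merge the two smallest weights repeatedly:
merge ze(22) and be(25): 47
merge al(38) and 47: 85
merge th(50) and ep(55): 105
merge 85 and 105: 190
merge io(114) and 190: 304
The encoded length is the sum of every internal node's weight: 47 + 85 + 105 + 190 + 304 = 731 bits.

731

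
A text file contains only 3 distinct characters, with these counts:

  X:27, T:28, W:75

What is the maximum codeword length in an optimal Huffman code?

Merge the two lowest-weight nodes at each step:
merge X(27) and T(28): 55
merge 55 and W(75): 130
The rarest symbols sit at the bottom; the longest codeword is 2 bits.

2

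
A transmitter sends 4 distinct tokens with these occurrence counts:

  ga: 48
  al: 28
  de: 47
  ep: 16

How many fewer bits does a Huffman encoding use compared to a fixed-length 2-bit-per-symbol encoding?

4

Fixed-length: 2 bits × 139 symbols = 278 bits.
Huffman merges:
combine ep(16), al(28) → 44
combine 44, de(47) → 91
combine ga(48), 91 → 139
Huffman total = 44 + 91 + 139 = 274 bits.
Saving = 278 − 274 = 4 bits.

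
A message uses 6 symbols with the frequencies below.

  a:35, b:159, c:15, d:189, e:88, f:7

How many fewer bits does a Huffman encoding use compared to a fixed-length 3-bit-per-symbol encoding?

Fixed-length: 3 bits × 493 symbols = 1479 bits.
Huffman merges:
merge f(7) and c(15): 22
merge 22 and a(35): 57
merge 57 and e(88): 145
merge 145 and b(159): 304
merge d(189) and 304: 493
Huffman total = 22 + 57 + 145 + 304 + 493 = 1021 bits.
Saving = 1479 − 1021 = 458 bits.

458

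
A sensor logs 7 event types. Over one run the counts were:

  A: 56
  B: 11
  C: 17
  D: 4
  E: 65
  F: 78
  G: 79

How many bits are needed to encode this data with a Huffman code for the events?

Greedily combine the two least-frequent nodes:
merge D(4) and B(11): 15
merge 15 and C(17): 32
merge 32 and A(56): 88
merge E(65) and F(78): 143
merge G(79) and 88: 167
merge 143 and 167: 310
Total encoded bits = sum of merged weights = 15 + 32 + 88 + 143 + 167 + 310 = 755.

755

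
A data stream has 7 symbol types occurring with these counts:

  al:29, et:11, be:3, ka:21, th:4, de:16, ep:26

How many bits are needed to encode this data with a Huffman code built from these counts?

279

Merge the two smallest weights repeatedly:
be(3) + th(4) → 7
7 + et(11) → 18
de(16) + 18 → 34
ka(21) + ep(26) → 47
al(29) + 34 → 63
47 + 63 → 110
The encoded length is the sum of every internal node's weight: 7 + 18 + 34 + 47 + 63 + 110 = 279 bits.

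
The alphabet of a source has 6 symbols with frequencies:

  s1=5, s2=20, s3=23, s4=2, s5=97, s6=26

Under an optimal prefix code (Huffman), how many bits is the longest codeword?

Merge the two lowest-weight nodes at each step:
combine s4(2), s1(5) → 7
combine 7, s2(20) → 27
combine s3(23), s6(26) → 49
combine 27, 49 → 76
combine 76, s5(97) → 173
Maximum depth reached is 4.

4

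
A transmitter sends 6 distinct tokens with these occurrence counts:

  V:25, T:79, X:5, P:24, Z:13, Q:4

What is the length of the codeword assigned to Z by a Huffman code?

4

Build the tree from the bottom:
merge Q(4) and X(5): 9
merge 9 and Z(13): 22
merge 22 and P(24): 46
merge V(25) and 46: 71
merge 71 and T(79): 150
Z's leaf is at depth 4, giving a 4-bit codeword.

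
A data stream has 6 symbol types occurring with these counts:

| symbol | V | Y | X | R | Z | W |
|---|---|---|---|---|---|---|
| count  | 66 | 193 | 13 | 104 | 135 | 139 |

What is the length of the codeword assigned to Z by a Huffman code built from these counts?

Repeatedly merge the two smallest:
merge X(13) and V(66): 79
merge 79 and R(104): 183
merge Z(135) and W(139): 274
merge 183 and Y(193): 376
merge 274 and 376: 650
Z sits 2 levels below the root, so its codeword is 2 bits.

2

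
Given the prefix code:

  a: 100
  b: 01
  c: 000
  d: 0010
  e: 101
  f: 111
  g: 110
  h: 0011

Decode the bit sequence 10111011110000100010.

egfadd

Read left to right; each codeword is recognised as soon as it completes (prefix code):
  101→e | 110→g | 111→f | 100→a | 0010→d | 0010→d
Decoded message: egfadd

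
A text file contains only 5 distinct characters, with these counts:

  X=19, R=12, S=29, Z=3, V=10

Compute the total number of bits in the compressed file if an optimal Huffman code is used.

155

Build the Huffman tree bottom-up:
combine Z(3), V(10) → 13
combine R(12), 13 → 25
combine X(19), 25 → 44
combine S(29), 44 → 73
The encoded length is the sum of every internal node's weight: 13 + 25 + 44 + 73 = 155 bits.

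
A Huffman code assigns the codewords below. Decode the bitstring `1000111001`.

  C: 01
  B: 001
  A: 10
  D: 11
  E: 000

ABDB

Read left to right; each codeword is recognised as soon as it completes (prefix code):
  10→A | 001→B | 11→D | 001→B
Decoded message: ABDB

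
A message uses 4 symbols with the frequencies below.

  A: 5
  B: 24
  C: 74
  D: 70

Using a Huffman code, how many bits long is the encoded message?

301

Build the Huffman tree bottom-up:
combine A(5), B(24) → 29
combine 29, D(70) → 99
combine C(74), 99 → 173
The encoded length is the sum of every internal node's weight: 29 + 99 + 173 = 301 bits.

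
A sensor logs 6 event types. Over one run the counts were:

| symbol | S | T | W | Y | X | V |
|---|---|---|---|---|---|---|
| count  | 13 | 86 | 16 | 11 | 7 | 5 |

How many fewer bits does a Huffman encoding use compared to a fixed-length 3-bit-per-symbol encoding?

Fixed-length: 3 bits × 138 symbols = 414 bits.
Huffman merges:
V(5) + X(7) → 12
Y(11) + 12 → 23
S(13) + W(16) → 29
23 + 29 → 52
52 + T(86) → 138
Huffman total = 12 + 23 + 29 + 52 + 138 = 254 bits.
Saving = 414 − 254 = 160 bits.

160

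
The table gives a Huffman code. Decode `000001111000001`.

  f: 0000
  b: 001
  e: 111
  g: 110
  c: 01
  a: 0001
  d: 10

fcefc

Read left to right; each codeword is recognised as soon as it completes (prefix code):
  0000→f | 01→c | 111→e | 0000→f | 01→c
Decoded message: fcefc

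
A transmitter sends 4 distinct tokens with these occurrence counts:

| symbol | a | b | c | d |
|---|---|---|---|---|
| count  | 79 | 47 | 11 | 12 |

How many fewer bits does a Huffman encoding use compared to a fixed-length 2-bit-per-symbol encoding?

Fixed-length: 2 bits × 149 symbols = 298 bits.
Huffman merges:
combine c(11), d(12) → 23
combine 23, b(47) → 70
combine 70, a(79) → 149
Huffman total = 23 + 70 + 149 = 242 bits.
Saving = 298 − 242 = 56 bits.

56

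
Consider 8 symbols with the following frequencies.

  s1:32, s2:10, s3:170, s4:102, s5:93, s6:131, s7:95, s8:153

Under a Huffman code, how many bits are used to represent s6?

3

Huffman merges, smallest pair first:
merge s2(10) and s1(32): 42
merge 42 and s5(93): 135
merge s7(95) and s4(102): 197
merge s6(131) and 135: 266
merge s8(153) and s3(170): 323
merge 197 and 266: 463
merge 323 and 463: 786
s6 sits 3 levels below the root, so its codeword is 3 bits.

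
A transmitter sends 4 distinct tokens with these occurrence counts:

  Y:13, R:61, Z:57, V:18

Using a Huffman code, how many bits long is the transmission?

Greedily combine the two least-frequent nodes:
combine Y(13), V(18) → 31
combine 31, Z(57) → 88
combine R(61), 88 → 149
The encoded length is the sum of every internal node's weight: 31 + 88 + 149 = 268 bits.

268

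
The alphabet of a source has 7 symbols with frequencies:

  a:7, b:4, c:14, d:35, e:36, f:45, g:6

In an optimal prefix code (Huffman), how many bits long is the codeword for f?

2

Huffman merges, smallest pair first:
combine b(4), g(6) → 10
combine a(7), 10 → 17
combine c(14), 17 → 31
combine 31, d(35) → 66
combine e(36), f(45) → 81
combine 66, 81 → 147
f's leaf is at depth 2, giving a 2-bit codeword.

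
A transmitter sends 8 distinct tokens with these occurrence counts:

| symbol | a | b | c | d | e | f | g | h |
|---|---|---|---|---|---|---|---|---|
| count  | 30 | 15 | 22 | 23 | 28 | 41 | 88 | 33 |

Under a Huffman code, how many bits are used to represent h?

Repeatedly merge the two smallest:
merge b(15) and c(22): 37
merge d(23) and e(28): 51
merge a(30) and h(33): 63
merge 37 and f(41): 78
merge 51 and 63: 114
merge 78 and g(88): 166
merge 114 and 166: 280
h's leaf is at depth 3, giving a 3-bit codeword.

3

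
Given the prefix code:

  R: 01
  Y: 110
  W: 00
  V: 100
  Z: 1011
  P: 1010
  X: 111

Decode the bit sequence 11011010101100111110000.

YYPYRXVW

Read left to right; each codeword is recognised as soon as it completes (prefix code):
  110→Y | 110→Y | 1010→P | 110→Y | 01→R | 111→X | 100→V | 00→W
Decoded message: YYPYRXVW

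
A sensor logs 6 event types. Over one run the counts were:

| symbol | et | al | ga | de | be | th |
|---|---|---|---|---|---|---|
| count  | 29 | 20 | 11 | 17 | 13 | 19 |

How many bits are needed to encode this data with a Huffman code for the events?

Build the Huffman tree bottom-up:
combine ga(11), be(13) → 24
combine de(17), th(19) → 36
combine al(20), 24 → 44
combine et(29), 36 → 65
combine 44, 65 → 109
Total encoded bits = sum of merged weights = 24 + 36 + 44 + 65 + 109 = 278.

278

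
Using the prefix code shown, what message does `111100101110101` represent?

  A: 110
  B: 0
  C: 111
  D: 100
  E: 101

Read left to right; each codeword is recognised as soon as it completes (prefix code):
  111→C | 100→D | 101→E | 110→A | 101→E
Decoded message: CDEAE

CDEAE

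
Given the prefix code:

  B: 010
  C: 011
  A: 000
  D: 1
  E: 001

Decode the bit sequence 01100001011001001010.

Read left to right; each codeword is recognised as soon as it completes (prefix code):
  011→C | 000→A | 010→B | 1→D | 1→D | 001→E | 001→E | 010→B
Decoded message: CABDDEEB

CABDDEEB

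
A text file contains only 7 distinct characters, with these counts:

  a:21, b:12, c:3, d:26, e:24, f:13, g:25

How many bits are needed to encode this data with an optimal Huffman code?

Build the Huffman tree bottom-up:
c(3) + b(12) → 15
f(13) + 15 → 28
a(21) + e(24) → 45
g(25) + d(26) → 51
28 + 45 → 73
51 + 73 → 124
The encoded length is the sum of every internal node's weight: 15 + 28 + 45 + 51 + 73 + 124 = 336 bits.

336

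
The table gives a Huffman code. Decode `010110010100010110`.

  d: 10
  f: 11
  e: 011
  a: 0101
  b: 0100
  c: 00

Read left to right; each codeword is recognised as soon as it completes (prefix code):
  0101→a | 10→d | 0101→a | 00→c | 0101→a | 10→d
Decoded message: adacad

adacad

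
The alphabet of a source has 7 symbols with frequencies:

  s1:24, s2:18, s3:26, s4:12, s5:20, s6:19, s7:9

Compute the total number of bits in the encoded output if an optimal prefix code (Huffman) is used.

355

Build the Huffman tree bottom-up:
merge s7(9) and s4(12): 21
merge s2(18) and s6(19): 37
merge s5(20) and 21: 41
merge s1(24) and s3(26): 50
merge 37 and 41: 78
merge 50 and 78: 128
The encoded length is the sum of every internal node's weight: 21 + 37 + 41 + 50 + 78 + 128 = 355 bits.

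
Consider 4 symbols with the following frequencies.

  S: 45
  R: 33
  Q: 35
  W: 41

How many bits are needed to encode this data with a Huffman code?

Greedily combine the two least-frequent nodes:
R(33) + Q(35) → 68
W(41) + S(45) → 86
68 + 86 → 154
Each symbol's bit-cost is frequency × depth; summing gives 308 bits (equivalently 68 + 86 + 154).

308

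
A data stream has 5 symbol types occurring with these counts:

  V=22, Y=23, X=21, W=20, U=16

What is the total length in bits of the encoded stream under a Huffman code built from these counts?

240

Merge the two smallest weights repeatedly:
U(16) + W(20) → 36
X(21) + V(22) → 43
Y(23) + 36 → 59
43 + 59 → 102
The encoded length is the sum of every internal node's weight: 36 + 43 + 59 + 102 = 240 bits.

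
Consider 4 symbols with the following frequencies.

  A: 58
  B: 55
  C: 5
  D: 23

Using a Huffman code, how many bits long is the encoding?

Merge the two smallest weights repeatedly:
combine C(5), D(23) → 28
combine 28, B(55) → 83
combine A(58), 83 → 141
Total encoded bits = sum of merged weights = 28 + 83 + 141 = 252.

252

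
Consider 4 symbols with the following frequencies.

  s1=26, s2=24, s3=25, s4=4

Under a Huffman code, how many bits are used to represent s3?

Repeatedly merge the two smallest:
s4(4) + s2(24) → 28
s3(25) + s1(26) → 51
28 + 51 → 79
s3 sits 2 levels below the root, so its codeword is 2 bits.

2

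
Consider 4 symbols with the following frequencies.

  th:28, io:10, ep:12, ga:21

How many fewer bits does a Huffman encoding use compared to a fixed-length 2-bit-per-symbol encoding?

6

Fixed-length: 2 bits × 71 symbols = 142 bits.
Huffman merges:
merge io(10) and ep(12): 22
merge ga(21) and 22: 43
merge th(28) and 43: 71
Huffman total = 22 + 43 + 71 = 136 bits.
Saving = 142 − 136 = 6 bits.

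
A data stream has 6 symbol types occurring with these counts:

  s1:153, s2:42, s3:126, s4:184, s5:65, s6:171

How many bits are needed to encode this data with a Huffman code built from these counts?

1822

Merge the two smallest weights repeatedly:
s2(42) + s5(65) → 107
107 + s3(126) → 233
s1(153) + s6(171) → 324
s4(184) + 233 → 417
324 + 417 → 741
The encoded length is the sum of every internal node's weight: 107 + 233 + 324 + 417 + 741 = 1822 bits.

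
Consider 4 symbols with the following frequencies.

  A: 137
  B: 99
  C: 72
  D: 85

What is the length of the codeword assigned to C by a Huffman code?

2

Build the tree from the bottom:
combine C(72), D(85) → 157
combine B(99), A(137) → 236
combine 157, 236 → 393
The subtree containing C is merged 2 times, so code length = 2.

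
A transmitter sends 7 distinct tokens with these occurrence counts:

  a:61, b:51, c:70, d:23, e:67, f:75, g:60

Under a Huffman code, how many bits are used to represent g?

Huffman merges, smallest pair first:
merge d(23) and b(51): 74
merge g(60) and a(61): 121
merge e(67) and c(70): 137
merge 74 and f(75): 149
merge 121 and 137: 258
merge 149 and 258: 407
g's leaf is at depth 3, giving a 3-bit codeword.

3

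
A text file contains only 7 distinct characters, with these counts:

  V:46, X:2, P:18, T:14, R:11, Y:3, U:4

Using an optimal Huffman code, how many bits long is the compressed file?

216

Merge the two smallest weights repeatedly:
X(2) + Y(3) → 5
U(4) + 5 → 9
9 + R(11) → 20
T(14) + P(18) → 32
20 + 32 → 52
V(46) + 52 → 98
Each symbol's bit-cost is frequency × depth; summing gives 216 bits (equivalently 5 + 9 + 20 + 32 + 52 + 98).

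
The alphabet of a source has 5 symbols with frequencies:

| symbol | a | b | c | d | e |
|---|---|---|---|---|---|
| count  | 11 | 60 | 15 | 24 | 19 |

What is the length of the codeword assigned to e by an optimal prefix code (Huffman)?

Huffman merges, smallest pair first:
combine a(11), c(15) → 26
combine e(19), d(24) → 43
combine 26, 43 → 69
combine b(60), 69 → 129
e's leaf is at depth 3, giving a 3-bit codeword.

3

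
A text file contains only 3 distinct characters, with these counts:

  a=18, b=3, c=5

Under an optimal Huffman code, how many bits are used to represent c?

Repeatedly merge the two smallest:
merge b(3) and c(5): 8
merge 8 and a(18): 26
The subtree containing c is merged 2 times, so code length = 2.

2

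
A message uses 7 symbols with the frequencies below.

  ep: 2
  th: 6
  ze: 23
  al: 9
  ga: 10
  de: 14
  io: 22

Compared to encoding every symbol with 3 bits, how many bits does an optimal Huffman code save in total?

Fixed-length: 3 bits × 86 symbols = 258 bits.
Huffman merges:
merge ep(2) and th(6): 8
merge 8 and al(9): 17
merge ga(10) and de(14): 24
merge 17 and io(22): 39
merge ze(23) and 24: 47
merge 39 and 47: 86
Huffman total = 8 + 17 + 24 + 39 + 47 + 86 = 221 bits.
Saving = 258 − 221 = 37 bits.

37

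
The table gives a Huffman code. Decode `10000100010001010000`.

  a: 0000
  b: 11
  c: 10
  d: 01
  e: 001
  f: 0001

cfffda

Read left to right; each codeword is recognised as soon as it completes (prefix code):
  10→c | 0001→f | 0001→f | 0001→f | 01→d | 0000→a
Decoded message: cfffda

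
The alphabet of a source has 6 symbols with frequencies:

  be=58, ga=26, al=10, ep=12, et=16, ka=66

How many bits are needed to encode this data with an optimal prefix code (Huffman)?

Merge the two smallest weights repeatedly:
merge al(10) and ep(12): 22
merge et(16) and 22: 38
merge ga(26) and 38: 64
merge be(58) and 64: 122
merge ka(66) and 122: 188
The encoded length is the sum of every internal node's weight: 22 + 38 + 64 + 122 + 188 = 434 bits.

434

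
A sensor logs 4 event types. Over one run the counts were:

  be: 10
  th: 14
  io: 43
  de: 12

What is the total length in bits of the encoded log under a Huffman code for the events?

137

Greedily combine the two least-frequent nodes:
merge be(10) and de(12): 22
merge th(14) and 22: 36
merge 36 and io(43): 79
Each symbol's bit-cost is frequency × depth; summing gives 137 bits (equivalently 22 + 36 + 79).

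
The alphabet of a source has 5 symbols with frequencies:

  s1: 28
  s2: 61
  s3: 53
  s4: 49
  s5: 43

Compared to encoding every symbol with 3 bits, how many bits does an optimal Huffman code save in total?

163

Fixed-length: 3 bits × 234 symbols = 702 bits.
Huffman merges:
s1(28) + s5(43) → 71
s4(49) + s3(53) → 102
s2(61) + 71 → 132
102 + 132 → 234
Huffman total = 71 + 102 + 132 + 234 = 539 bits.
Saving = 702 − 539 = 163 bits.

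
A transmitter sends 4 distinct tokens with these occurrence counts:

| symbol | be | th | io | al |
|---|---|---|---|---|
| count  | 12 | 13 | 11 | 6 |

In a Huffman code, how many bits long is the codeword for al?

Build the tree from the bottom:
combine al(6), io(11) → 17
combine be(12), th(13) → 25
combine 17, 25 → 42
al's leaf is at depth 2, giving a 2-bit codeword.

2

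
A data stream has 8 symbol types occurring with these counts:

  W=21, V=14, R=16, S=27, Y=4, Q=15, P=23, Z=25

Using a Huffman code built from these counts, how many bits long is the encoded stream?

426

Build the Huffman tree bottom-up:
Y(4) + V(14) → 18
Q(15) + R(16) → 31
18 + W(21) → 39
P(23) + Z(25) → 48
S(27) + 31 → 58
39 + 48 → 87
58 + 87 → 145
The encoded length is the sum of every internal node's weight: 18 + 31 + 39 + 48 + 58 + 87 + 145 = 426 bits.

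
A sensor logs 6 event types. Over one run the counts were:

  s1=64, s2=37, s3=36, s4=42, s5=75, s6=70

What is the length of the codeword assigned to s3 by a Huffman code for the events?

3

Huffman merges, smallest pair first:
merge s3(36) and s2(37): 73
merge s4(42) and s1(64): 106
merge s6(70) and 73: 143
merge s5(75) and 106: 181
merge 143 and 181: 324
s3's leaf is at depth 3, giving a 3-bit codeword.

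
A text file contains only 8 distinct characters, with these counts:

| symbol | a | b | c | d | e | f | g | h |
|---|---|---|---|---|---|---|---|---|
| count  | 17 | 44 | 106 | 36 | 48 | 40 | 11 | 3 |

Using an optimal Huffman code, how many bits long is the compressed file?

806

Merge the two smallest weights repeatedly:
combine h(3), g(11) → 14
combine 14, a(17) → 31
combine 31, d(36) → 67
combine f(40), b(44) → 84
combine e(48), 67 → 115
combine 84, c(106) → 190
combine 115, 190 → 305
The encoded length is the sum of every internal node's weight: 14 + 31 + 67 + 84 + 115 + 190 + 305 = 806 bits.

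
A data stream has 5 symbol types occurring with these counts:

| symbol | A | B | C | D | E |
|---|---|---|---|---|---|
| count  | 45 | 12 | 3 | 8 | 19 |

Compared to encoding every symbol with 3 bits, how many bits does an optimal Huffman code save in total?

98

Fixed-length: 3 bits × 87 symbols = 261 bits.
Huffman merges:
merge C(3) and D(8): 11
merge 11 and B(12): 23
merge E(19) and 23: 42
merge 42 and A(45): 87
Huffman total = 11 + 23 + 42 + 87 = 163 bits.
Saving = 261 − 163 = 98 bits.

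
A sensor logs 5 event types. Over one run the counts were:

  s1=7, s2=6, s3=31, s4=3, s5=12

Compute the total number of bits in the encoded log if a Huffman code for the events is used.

Merge the two smallest weights repeatedly:
merge s4(3) and s2(6): 9
merge s1(7) and 9: 16
merge s5(12) and 16: 28
merge 28 and s3(31): 59
Each symbol's bit-cost is frequency × depth; summing gives 112 bits (equivalently 9 + 16 + 28 + 59).

112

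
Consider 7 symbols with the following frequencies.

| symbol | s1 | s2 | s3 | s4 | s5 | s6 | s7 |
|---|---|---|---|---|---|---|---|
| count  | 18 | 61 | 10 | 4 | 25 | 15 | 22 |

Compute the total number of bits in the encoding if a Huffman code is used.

386

Greedily combine the two least-frequent nodes:
merge s4(4) and s3(10): 14
merge 14 and s6(15): 29
merge s1(18) and s7(22): 40
merge s5(25) and 29: 54
merge 40 and 54: 94
merge s2(61) and 94: 155
Each symbol's bit-cost is frequency × depth; summing gives 386 bits (equivalently 14 + 29 + 40 + 54 + 94 + 155).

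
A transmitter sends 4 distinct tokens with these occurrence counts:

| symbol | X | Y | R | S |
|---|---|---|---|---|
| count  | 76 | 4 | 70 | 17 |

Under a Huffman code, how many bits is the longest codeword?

Merge the two lowest-weight nodes at each step:
combine Y(4), S(17) → 21
combine 21, R(70) → 91
combine X(76), 91 → 167
Maximum depth reached is 3.

3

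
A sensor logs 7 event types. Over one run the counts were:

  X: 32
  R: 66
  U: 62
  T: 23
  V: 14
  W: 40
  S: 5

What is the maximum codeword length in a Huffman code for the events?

Merge the two lowest-weight nodes at each step:
combine S(5), V(14) → 19
combine 19, T(23) → 42
combine X(32), W(40) → 72
combine 42, U(62) → 104
combine R(66), 72 → 138
combine 104, 138 → 242
Maximum depth reached is 4.

4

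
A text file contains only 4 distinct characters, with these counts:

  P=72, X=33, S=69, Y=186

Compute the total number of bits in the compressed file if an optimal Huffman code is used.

Merge the two smallest weights repeatedly:
combine X(33), S(69) → 102
combine P(72), 102 → 174
combine 174, Y(186) → 360
Total encoded bits = sum of merged weights = 102 + 174 + 360 = 636.

636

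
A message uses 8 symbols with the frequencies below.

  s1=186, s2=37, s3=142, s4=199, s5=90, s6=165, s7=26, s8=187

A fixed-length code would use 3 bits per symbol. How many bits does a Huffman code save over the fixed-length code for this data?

Fixed-length: 3 bits × 1032 symbols = 3096 bits.
Huffman merges:
s7(26) + s2(37) → 63
63 + s5(90) → 153
s3(142) + 153 → 295
s6(165) + s1(186) → 351
s8(187) + s4(199) → 386
295 + 351 → 646
386 + 646 → 1032
Huffman total = 63 + 153 + 295 + 351 + 386 + 646 + 1032 = 2926 bits.
Saving = 3096 − 2926 = 170 bits.

170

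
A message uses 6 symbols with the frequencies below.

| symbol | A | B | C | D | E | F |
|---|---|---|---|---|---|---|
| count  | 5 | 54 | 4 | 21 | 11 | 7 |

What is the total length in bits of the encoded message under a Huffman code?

Merge the two smallest weights repeatedly:
C(4) + A(5) → 9
F(7) + 9 → 16
E(11) + 16 → 27
D(21) + 27 → 48
48 + B(54) → 102
Total encoded bits = sum of merged weights = 9 + 16 + 27 + 48 + 102 = 202.

202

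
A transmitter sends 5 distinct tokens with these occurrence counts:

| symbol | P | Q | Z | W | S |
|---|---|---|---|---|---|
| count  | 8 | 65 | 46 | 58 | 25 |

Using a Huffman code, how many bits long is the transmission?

437

Build the Huffman tree bottom-up:
combine P(8), S(25) → 33
combine 33, Z(46) → 79
combine W(58), Q(65) → 123
combine 79, 123 → 202
The encoded length is the sum of every internal node's weight: 33 + 79 + 123 + 202 = 437 bits.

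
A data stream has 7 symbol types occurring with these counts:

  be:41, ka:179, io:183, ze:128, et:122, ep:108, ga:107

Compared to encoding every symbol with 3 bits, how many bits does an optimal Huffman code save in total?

Fixed-length: 3 bits × 868 symbols = 2604 bits.
Huffman merges:
merge be(41) and ga(107): 148
merge ep(108) and et(122): 230
merge ze(128) and 148: 276
merge ka(179) and io(183): 362
merge 230 and 276: 506
merge 362 and 506: 868
Huffman total = 148 + 230 + 276 + 362 + 506 + 868 = 2390 bits.
Saving = 2604 − 2390 = 214 bits.

214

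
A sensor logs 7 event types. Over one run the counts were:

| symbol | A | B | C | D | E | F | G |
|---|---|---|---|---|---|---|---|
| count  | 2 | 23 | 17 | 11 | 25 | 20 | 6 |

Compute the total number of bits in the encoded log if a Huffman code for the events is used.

271

Build the Huffman tree bottom-up:
combine A(2), G(6) → 8
combine 8, D(11) → 19
combine C(17), 19 → 36
combine F(20), B(23) → 43
combine E(25), 36 → 61
combine 43, 61 → 104
Total encoded bits = sum of merged weights = 8 + 19 + 36 + 43 + 61 + 104 = 271.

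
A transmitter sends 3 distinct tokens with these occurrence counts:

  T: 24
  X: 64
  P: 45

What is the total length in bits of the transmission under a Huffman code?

Greedily combine the two least-frequent nodes:
merge T(24) and P(45): 69
merge X(64) and 69: 133
Each symbol's bit-cost is frequency × depth; summing gives 202 bits (equivalently 69 + 133).

202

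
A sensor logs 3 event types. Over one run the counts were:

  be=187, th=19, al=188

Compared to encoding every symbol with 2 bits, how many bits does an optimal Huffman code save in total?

188

Fixed-length: 2 bits × 394 symbols = 788 bits.
Huffman merges:
combine th(19), be(187) → 206
combine al(188), 206 → 394
Huffman total = 206 + 394 = 600 bits.
Saving = 788 − 600 = 188 bits.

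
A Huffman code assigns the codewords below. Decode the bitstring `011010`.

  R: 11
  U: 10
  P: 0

PRPU

Read left to right; each codeword is recognised as soon as it completes (prefix code):
  0→P | 11→R | 0→P | 10→U
Decoded message: PRPU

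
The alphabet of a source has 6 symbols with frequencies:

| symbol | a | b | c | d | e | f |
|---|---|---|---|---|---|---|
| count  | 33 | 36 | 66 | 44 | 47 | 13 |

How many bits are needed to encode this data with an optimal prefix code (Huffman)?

604

Greedily combine the two least-frequent nodes:
combine f(13), a(33) → 46
combine b(36), d(44) → 80
combine 46, e(47) → 93
combine c(66), 80 → 146
combine 93, 146 → 239
The encoded length is the sum of every internal node's weight: 46 + 80 + 93 + 146 + 239 = 604 bits.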